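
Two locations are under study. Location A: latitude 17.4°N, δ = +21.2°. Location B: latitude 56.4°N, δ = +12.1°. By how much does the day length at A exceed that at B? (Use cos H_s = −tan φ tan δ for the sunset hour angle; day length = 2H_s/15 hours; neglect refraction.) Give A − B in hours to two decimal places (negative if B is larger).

-1.58 h

A: H_s = arccos(−tan 17.4° · tan 21.2°) = 96.98°, so 2H_s/15 = 12.9307 h.
B: H_s = arccos(−tan 56.4° · tan 12.1°) = 108.82°, so 2H_s/15 = 14.5093 h.
A − B = 12.9307 − 14.5093 = -1.5786 h.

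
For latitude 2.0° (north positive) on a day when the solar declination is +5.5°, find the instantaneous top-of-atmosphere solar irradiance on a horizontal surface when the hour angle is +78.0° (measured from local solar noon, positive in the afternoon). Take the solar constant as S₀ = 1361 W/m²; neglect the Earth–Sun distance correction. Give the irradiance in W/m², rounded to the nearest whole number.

cos θ_z = sin(2.0°) sin(5.5°) + cos(2.0°) cos(5.5°) cos(78.00°) = 0.0033 + 0.2068 = 0.2101.
Top-of-atmosphere irradiance = S₀ cos θ_z = 1361 × 0.2101 = 285.95 W/m².

286 W/m²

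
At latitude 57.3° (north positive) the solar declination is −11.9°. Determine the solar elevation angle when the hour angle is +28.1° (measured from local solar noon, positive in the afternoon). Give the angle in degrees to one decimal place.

17.0°

With φ = 57.3°, δ = -11.9°, H = 28.10°: sin φ sin δ = -0.1735, cos φ cos δ cos H = 0.4663, so cos θ_z = 0.2928.
θ_z = arccos(0.2928) = 72.97°, so the elevation is 90° − 72.97° = 17.03°.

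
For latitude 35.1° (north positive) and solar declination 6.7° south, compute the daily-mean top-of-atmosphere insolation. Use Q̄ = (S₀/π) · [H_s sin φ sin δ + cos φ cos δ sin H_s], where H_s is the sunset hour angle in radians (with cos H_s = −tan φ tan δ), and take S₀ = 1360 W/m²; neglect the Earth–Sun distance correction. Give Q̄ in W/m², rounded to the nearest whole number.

307 W/m²

−tan φ tan δ = −(0.7028)(-0.1175) = 0.0826; H_s = arccos(0.0826) = 85.26°. In radians, H_s = 1.4881.
H_s sin φ sin δ = 1.4881 × 0.5750 × -0.1167 = -0.0999.
cos φ cos δ sin H_s = 0.8181 × 0.9932 × 0.9966 = 0.8098.
Q̄ = (1360/π) × (-0.0999 + 0.8098) = 432.90 × 0.7099 = 307.32 W/m².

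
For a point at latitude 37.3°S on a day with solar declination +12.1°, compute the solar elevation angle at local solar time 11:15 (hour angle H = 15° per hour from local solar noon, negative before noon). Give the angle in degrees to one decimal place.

Hour angle H = 15° × (11.25 − 12) = -11.25°.
cos θ_z = sin φ sin δ + cos φ cos δ cos H = (-0.6060)(0.2096) + (0.7955)(0.9778)(0.9808) = 0.6359.
θ_z = arccos(0.6359) = 50.51°, so the elevation is 90° − 50.51° = 39.49°.

39.5°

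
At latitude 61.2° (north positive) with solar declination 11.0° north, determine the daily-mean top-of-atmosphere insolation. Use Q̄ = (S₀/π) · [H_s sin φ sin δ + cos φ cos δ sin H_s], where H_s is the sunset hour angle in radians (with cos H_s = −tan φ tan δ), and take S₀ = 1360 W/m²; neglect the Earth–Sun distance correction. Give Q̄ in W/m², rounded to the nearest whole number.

331 W/m²

The sunset hour angle satisfies cos H_s = −tan φ tan δ = -0.3536, giving H_s = 110.71°. In radians, H_s = 1.9323.
H_s sin φ sin δ = 1.9323 × 0.8763 × 0.1908 = 0.3231.
cos φ cos δ sin H_s = 0.4818 × 0.9816 × 0.9354 = 0.4424.
Q̄ = (1360/π) × (0.3231 + 0.4424) = 432.90 × 0.7655 = 331.38 W/m².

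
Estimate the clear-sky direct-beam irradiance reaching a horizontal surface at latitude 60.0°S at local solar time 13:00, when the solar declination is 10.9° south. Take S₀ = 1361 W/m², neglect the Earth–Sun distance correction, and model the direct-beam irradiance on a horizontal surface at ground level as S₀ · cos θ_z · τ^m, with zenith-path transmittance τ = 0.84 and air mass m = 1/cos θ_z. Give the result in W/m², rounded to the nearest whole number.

661 W/m²

Hour angle H = 15° × (13 − 12) = 15.00°.
cos θ_z = sin(-60.0°) sin(-10.9°) + cos(-60.0°) cos(-10.9°) cos(15.00°) = 0.1638 + 0.4742 = 0.6380.
Air mass m = 1/cos θ_z = 1/0.6380 = 1.567; τ^m = 0.84^1.567 = 0.7609.
Surface direct beam = 1361 × 0.6380 × 0.7609 = 660.70 W/m².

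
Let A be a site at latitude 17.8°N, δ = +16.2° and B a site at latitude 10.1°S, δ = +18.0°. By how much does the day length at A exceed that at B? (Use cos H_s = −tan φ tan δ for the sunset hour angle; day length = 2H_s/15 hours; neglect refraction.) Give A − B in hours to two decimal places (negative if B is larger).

+1.16 h

A: H_s = arccos(−tan 17.8° · tan 16.2°) = 95.35°, so 2H_s/15 = 12.7133 h.
B: H_s = arccos(−tan -10.1° · tan 18.0°) = 86.68°, so 2H_s/15 = 11.5573 h.
A − B = 12.7133 − 11.5573 = 1.1560 h.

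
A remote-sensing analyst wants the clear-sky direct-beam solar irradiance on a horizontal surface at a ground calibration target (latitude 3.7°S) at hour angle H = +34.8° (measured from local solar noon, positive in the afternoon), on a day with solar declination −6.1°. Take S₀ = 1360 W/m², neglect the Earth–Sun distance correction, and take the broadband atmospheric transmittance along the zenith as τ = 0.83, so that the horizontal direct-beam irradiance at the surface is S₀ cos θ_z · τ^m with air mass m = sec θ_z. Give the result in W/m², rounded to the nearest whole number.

With φ = -3.7°, δ = -6.1°, H = 34.80°: sin φ sin δ = 0.0069, cos φ cos δ cos H = 0.8148, so cos θ_z = 0.8217.
Air mass m = 1/cos θ_z = 1/0.8217 = 1.217; τ^m = 0.83^1.217 = 0.7971.
Surface direct beam = 1360 × 0.8217 × 0.7971 = 890.77 W/m².

891 W/m²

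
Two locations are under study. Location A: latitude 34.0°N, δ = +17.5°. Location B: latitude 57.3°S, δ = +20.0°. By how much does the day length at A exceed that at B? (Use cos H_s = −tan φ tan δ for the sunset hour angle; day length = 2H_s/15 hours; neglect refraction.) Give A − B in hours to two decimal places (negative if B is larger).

A: H_s = arccos(−tan 34.0° · tan 17.5°) = 102.28°, so 2H_s/15 = 13.6373 h.
B: H_s = arccos(−tan -57.3° · tan 20.0°) = 55.46°, so 2H_s/15 = 7.3947 h.
A − B = 13.6373 − 7.3947 = 6.2426 h.

+6.24 h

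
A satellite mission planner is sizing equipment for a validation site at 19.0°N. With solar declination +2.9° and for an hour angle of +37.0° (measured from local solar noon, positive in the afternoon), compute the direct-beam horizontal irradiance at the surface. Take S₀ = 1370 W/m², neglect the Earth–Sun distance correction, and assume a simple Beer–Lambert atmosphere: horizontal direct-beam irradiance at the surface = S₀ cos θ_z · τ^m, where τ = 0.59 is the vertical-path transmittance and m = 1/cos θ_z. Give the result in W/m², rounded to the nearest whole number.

cos θ_z = sin(19.0°) sin(2.9°) + cos(19.0°) cos(2.9°) cos(37.00°) = 0.0165 + 0.7542 = 0.7707.
Air mass m = 1/cos θ_z = 1/0.7707 = 1.298; τ^m = 0.59^1.298 = 0.5042.
Surface direct beam = 1370 × 0.7707 × 0.5042 = 532.36 W/m².

532 W/m²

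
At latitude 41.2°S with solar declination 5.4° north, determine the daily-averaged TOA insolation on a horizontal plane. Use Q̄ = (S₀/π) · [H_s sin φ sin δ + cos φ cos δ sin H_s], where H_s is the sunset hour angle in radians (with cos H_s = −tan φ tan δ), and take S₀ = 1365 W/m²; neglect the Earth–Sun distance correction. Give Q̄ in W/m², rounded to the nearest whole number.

284 W/m²

cos H_s = −tan(-41.2°) · tan(5.4°) = 0.0828, so H_s = arccos(0.0828) = 85.25°. In radians, H_s = 1.4879.
H_s sin φ sin δ = 1.4879 × -0.6587 × 0.0941 = -0.0922.
cos φ cos δ sin H_s = 0.7524 × 0.9956 × 0.9966 = 0.7465.
Q̄ = (1365/π) × (-0.0922 + 0.7465) = 434.49 × 0.6543 = 284.29 W/m².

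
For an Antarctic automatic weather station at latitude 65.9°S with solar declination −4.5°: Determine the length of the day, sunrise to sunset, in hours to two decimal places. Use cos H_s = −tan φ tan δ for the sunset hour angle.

13.35 hours

cos H_s = −tan(-65.9°) · tan(-4.5°) = -0.1759, so H_s = arccos(-0.1759) = 100.13°.
Day length = 2 H_s / 15° h⁻¹ = 200.26° / 15 = 13.351 h.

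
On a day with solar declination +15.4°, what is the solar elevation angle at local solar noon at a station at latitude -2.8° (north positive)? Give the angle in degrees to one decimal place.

71.8°

At local solar noon the hour angle is zero, so the elevation is 90° − |φ − δ| = 90° − |-2.8° − (15.4°)| = 90° − 18.2° = 71.8°.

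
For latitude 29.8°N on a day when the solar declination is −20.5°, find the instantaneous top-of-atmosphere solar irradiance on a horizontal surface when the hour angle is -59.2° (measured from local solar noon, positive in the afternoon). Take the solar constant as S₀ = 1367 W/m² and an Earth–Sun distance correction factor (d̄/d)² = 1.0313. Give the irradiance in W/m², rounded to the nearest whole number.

341 W/m²

cos θ_z = sin φ sin δ + cos φ cos δ cos H = (0.4970)(-0.3502) + (0.8678)(0.9367)(0.5120) = 0.2421.
Top-of-atmosphere irradiance = S₀ (d̄/d)² cos θ_z = 1367 × 1.0313 × 0.2421 = 341.31 W/m².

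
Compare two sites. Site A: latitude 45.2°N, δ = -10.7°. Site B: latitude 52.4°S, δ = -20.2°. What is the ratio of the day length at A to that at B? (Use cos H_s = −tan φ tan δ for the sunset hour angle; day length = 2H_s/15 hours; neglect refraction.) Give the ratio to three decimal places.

A: H_s = arccos(−tan 45.2° · tan -10.7°) = 79.03°, so 2H_s/15 = 10.5373 h.
B: H_s = arccos(−tan -52.4° · tan -20.2°) = 118.54°, so 2H_s/15 = 15.8053 h.
Ratio A/B = 10.5373 / 15.8053 = 0.6667.

0.667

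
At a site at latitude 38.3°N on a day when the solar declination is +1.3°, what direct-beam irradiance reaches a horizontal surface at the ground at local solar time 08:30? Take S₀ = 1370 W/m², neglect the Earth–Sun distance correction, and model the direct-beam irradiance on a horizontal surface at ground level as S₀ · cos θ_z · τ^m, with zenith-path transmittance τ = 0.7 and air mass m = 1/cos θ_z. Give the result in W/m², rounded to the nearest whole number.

326 W/m²

Hour angle H = 15° × (8.5 − 12) = -52.50°.
cos θ_z = sin(38.3°) sin(1.3°) + cos(38.3°) cos(1.3°) cos(-52.50°) = 0.0141 + 0.4776 = 0.4917.
Air mass m = 1/cos θ_z = 1/0.4917 = 2.034; τ^m = 0.7^2.034 = 0.4841.
Surface direct beam = 1370 × 0.4917 × 0.4841 = 326.10 W/m².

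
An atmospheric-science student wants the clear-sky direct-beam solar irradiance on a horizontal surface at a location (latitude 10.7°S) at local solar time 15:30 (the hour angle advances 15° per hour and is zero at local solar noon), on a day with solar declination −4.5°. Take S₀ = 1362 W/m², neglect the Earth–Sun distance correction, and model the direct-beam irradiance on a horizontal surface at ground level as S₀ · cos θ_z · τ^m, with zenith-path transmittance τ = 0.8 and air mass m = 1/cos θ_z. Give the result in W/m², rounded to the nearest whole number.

Hour angle H = 15° × (15.5 − 12) = 52.50°.
cos θ_z = sin φ sin δ + cos φ cos δ cos H = (-0.1857)(-0.0785) + (0.9826)(0.9969)(0.6088) = 0.6109.
Air mass m = 1/cos θ_z = 1/0.6109 = 1.637; τ^m = 0.8^1.637 = 0.6940.
Surface direct beam = 1362 × 0.6109 × 0.6940 = 577.44 W/m².

577 W/m²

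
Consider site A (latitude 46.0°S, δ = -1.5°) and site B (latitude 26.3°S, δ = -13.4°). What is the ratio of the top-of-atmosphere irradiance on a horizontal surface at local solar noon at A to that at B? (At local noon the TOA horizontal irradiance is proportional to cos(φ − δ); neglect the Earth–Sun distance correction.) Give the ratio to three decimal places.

0.732

A: cos θ_z = cos(-46.0° − (-1.5°)) = 0.7133.
B: cos θ_z = cos(-26.3° − (-13.4°)) = 0.9748.
Ratio A/B = 0.7133 / 0.9748 = 0.7317.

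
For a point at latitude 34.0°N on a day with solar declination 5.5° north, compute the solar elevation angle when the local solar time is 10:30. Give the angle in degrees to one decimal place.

Hour angle H = 15° × (10.5 − 12) = -22.50°.
cos θ_z = sin(34.0°) sin(5.5°) + cos(34.0°) cos(5.5°) cos(-22.50°) = 0.0536 + 0.7624 = 0.8160.
θ_z = arccos(0.8160) = 35.31°, so the elevation is 90° − 35.31° = 54.69°.

54.7°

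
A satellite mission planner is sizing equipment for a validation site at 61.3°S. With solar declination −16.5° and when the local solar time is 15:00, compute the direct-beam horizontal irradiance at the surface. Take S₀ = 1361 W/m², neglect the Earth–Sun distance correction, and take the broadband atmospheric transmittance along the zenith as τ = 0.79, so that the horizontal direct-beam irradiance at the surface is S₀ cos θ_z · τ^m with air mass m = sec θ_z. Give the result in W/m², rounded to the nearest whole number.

Hour angle H = 15° × (15 − 12) = 45.00°.
cos θ_z = sin φ sin δ + cos φ cos δ cos H = (-0.8771)(-0.2840) + (0.4802)(0.9588)(0.7071) = 0.5747.
Air mass m = 1/cos θ_z = 1/0.5747 = 1.740; τ^m = 0.79^1.740 = 0.6635.
Surface direct beam = 1361 × 0.5747 × 0.6635 = 518.97 W/m².

519 W/m²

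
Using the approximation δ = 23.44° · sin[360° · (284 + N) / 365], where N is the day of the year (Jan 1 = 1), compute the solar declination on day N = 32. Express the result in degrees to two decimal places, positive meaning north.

-17.51°

360 × (284 + 32) / 365 = 311.671°; sin(311.671°) = -0.7470.
δ = 23.44 × -0.7470 = -17.510° ≈ -17.51°.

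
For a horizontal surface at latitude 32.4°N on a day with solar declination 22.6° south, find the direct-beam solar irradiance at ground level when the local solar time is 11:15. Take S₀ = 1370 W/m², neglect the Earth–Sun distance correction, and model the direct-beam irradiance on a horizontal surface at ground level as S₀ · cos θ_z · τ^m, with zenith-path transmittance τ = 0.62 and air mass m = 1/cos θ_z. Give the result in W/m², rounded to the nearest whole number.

325 W/m²

Hour angle H = 15° × (11.25 − 12) = -11.25°.
cos θ_z = sin φ sin δ + cos φ cos δ cos H = (0.5358)(-0.3843) + (0.8443)(0.9232)(0.9808) = 0.5586.
Air mass m = 1/cos θ_z = 1/0.5586 = 1.790; τ^m = 0.62^1.790 = 0.4250.
Surface direct beam = 1370 × 0.5586 × 0.4250 = 325.24 W/m².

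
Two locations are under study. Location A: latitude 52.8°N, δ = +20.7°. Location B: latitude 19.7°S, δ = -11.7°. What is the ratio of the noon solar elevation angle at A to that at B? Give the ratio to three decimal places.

A: 90° − |52.8 − (20.7)| = 57.90°.
B: 90° − |-19.7 − (-11.7)| = 82.00°.
Ratio A/B = 57.9000 / 82.0000 = 0.7061.

0.706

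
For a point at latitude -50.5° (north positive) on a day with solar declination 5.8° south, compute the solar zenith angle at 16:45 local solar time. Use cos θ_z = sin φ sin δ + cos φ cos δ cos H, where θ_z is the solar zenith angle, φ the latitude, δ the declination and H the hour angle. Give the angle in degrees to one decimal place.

Hour angle H = 15° × (16.75 − 12) = 71.25°.
With φ = -50.5°, δ = -5.8°, H = 71.25°: sin φ sin δ = 0.0780, cos φ cos δ cos H = 0.2034, so cos θ_z = 0.2814.
θ_z = arccos(0.2814) = 73.66°.

73.7°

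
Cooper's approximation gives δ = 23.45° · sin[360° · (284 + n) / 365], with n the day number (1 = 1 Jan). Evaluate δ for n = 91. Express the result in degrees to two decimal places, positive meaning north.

+4.02°

360 × (284 + 91) / 365 = 369.863°; sin(369.863°) = 0.1713.
δ = 23.45 × 0.1713 = 4.017° ≈ +4.02°.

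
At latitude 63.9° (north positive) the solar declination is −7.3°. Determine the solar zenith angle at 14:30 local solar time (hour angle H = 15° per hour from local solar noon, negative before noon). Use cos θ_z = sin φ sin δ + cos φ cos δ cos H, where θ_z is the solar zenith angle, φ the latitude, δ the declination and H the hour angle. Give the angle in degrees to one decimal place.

76.6°

Hour angle H = 15° × (14.5 − 12) = 37.50°.
cos θ_z = sin φ sin δ + cos φ cos δ cos H = (0.8980)(-0.1271) + (0.4399)(0.9919)(0.7934) = 0.2321.
θ_z = arccos(0.2321) = 76.58°.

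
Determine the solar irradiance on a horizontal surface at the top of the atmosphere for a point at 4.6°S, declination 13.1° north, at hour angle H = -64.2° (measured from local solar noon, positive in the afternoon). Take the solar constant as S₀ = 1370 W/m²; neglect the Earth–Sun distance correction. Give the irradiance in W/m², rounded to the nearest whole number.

554 W/m²

cos θ_z = sin(-4.6°) sin(13.1°) + cos(-4.6°) cos(13.1°) cos(-64.20°) = -0.0182 + 0.4225 = 0.4043.
Top-of-atmosphere irradiance = S₀ cos θ_z = 1370 × 0.4043 = 553.89 W/m².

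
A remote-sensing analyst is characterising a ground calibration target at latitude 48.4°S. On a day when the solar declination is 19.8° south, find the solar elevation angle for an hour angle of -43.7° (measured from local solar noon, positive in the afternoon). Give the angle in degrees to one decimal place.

cos θ_z = sin(-48.4°) sin(-19.8°) + cos(-48.4°) cos(-19.8°) cos(-43.70°) = 0.2533 + 0.4516 = 0.7049.
θ_z = arccos(0.7049) = 45.18°, so the elevation is 90° − 45.18° = 44.82°.

44.8°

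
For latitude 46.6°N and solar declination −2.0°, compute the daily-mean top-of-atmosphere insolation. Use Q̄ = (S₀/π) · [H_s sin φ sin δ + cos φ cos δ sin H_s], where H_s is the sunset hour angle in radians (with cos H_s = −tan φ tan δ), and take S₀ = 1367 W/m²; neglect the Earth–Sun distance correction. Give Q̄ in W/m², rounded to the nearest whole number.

282 W/m²

The sunset hour angle satisfies cos H_s = −tan φ tan δ = 0.0369, giving H_s = 87.89°. In radians, H_s = 1.5340.
H_s sin φ sin δ = 1.5340 × 0.7266 × -0.0349 = -0.0389.
cos φ cos δ sin H_s = 0.6871 × 0.9994 × 0.9993 = 0.6862.
Q̄ = (1367/π) × (-0.0389 + 0.6862) = 435.13 × 0.6473 = 281.66 W/m².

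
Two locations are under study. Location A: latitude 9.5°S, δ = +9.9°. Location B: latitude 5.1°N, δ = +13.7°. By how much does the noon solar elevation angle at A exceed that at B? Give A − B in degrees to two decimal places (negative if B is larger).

-10.80°

A: 90° − |-9.5 − (9.9)| = 70.60°.
B: 90° − |5.1 − (13.7)| = 81.40°.
A − B = 70.60 − 81.40 = -10.80°.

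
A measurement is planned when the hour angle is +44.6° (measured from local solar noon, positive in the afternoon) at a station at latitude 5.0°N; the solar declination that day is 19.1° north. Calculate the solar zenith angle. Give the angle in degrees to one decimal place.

45.7°

cos θ_z = sin(5.0°) sin(19.1°) + cos(5.0°) cos(19.1°) cos(44.60°) = 0.0285 + 0.6703 = 0.6988.
θ_z = arccos(0.6988) = 45.67°.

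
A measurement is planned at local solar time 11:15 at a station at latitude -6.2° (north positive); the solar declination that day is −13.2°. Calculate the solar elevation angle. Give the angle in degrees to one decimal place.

76.9°

Hour angle H = 15° × (11.25 − 12) = -11.25°.
With φ = -6.2°, δ = -13.2°, H = -11.25°: sin φ sin δ = 0.0247, cos φ cos δ cos H = 0.9493, so cos θ_z = 0.9740.
θ_z = arccos(0.9740) = 13.09°, so the elevation is 90° − 13.09° = 76.91°.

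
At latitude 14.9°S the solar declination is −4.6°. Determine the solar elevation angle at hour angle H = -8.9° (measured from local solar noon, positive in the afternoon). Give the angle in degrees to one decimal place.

cos θ_z = sin φ sin δ + cos φ cos δ cos H = (-0.2571)(-0.0802) + (0.9664)(0.9968)(0.9880) = 0.9724.
θ_z = arccos(0.9724) = 13.49°, so the elevation is 90° − 13.49° = 76.51°.

76.5°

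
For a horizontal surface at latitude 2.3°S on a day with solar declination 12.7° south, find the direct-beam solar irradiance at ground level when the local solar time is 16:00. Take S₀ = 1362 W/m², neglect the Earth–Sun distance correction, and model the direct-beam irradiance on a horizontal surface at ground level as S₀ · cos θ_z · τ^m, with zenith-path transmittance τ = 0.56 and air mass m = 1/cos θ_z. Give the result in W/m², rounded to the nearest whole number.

Hour angle H = 15° × (16 − 12) = 60.00°.
With φ = -2.3°, δ = -12.7°, H = 60.00°: sin φ sin δ = 0.0088, cos φ cos δ cos H = 0.4874, so cos θ_z = 0.4962.
Air mass m = 1/cos θ_z = 1/0.4962 = 2.015; τ^m = 0.56^2.015 = 0.3109.
Surface direct beam = 1362 × 0.4962 × 0.3109 = 210.11 W/m².

210 W/m²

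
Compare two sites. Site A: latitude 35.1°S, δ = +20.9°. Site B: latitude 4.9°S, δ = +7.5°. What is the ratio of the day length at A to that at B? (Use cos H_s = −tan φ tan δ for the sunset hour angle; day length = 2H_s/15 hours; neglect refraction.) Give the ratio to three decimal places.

A: H_s = arccos(−tan -35.1° · tan 20.9°) = 74.43°, so 2H_s/15 = 9.9240 h.
B: H_s = arccos(−tan -4.9° · tan 7.5°) = 89.35°, so 2H_s/15 = 11.9133 h.
Ratio A/B = 9.9240 / 11.9133 = 0.8330.

0.833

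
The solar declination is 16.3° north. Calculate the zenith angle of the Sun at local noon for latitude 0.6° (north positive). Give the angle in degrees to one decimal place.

At local solar noon the hour angle is zero, so the zenith angle is |φ − δ| = |0.6° − (16.3°)| = 15.7°.

15.7°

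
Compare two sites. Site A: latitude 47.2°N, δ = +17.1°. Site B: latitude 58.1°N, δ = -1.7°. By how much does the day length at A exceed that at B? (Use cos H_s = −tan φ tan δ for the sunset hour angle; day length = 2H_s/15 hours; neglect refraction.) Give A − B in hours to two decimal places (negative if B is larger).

A: H_s = arccos(−tan 47.2° · tan 17.1°) = 109.40°, so 2H_s/15 = 14.5867 h.
B: H_s = arccos(−tan 58.1° · tan -1.7°) = 87.27°, so 2H_s/15 = 11.6360 h.
A − B = 14.5867 − 11.6360 = 2.9507 h.

+2.95 h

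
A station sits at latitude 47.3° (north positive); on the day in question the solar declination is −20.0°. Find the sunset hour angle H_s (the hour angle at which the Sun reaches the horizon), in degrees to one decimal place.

66.8°

−tan φ tan δ = −(1.0837)(-0.3640) = 0.3945; H_s = arccos(0.3945) = 66.77°.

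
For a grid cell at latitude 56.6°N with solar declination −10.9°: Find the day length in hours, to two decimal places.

−tan φ tan δ = −(1.5166)(-0.1926) = 0.2921; H_s = arccos(0.2921) = 73.02°.
Day length = 2 H_s / 15° h⁻¹ = 146.04° / 15 = 9.736 h.

9.74 hours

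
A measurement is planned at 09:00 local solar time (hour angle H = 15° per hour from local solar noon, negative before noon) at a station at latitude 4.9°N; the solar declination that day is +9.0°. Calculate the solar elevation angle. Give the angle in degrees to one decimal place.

Hour angle H = 15° × (9 − 12) = -45.00°.
cos θ_z = sin φ sin δ + cos φ cos δ cos H = (0.0854)(0.1564) + (0.9963)(0.9877)(0.7071) = 0.7092.
θ_z = arccos(0.7092) = 44.83°, so the elevation is 90° − 44.83° = 45.17°.

45.2°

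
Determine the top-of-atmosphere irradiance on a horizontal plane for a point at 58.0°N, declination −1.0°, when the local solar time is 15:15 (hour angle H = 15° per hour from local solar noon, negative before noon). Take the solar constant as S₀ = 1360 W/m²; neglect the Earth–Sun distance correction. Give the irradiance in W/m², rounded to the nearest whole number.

Hour angle H = 15° × (15.25 − 12) = 48.75°.
With φ = 58.0°, δ = -1.0°, H = 48.75°: sin φ sin δ = -0.0148, cos φ cos δ cos H = 0.3493, so cos θ_z = 0.3345.
Top-of-atmosphere irradiance = S₀ cos θ_z = 1360 × 0.3345 = 454.92 W/m².

455 W/m²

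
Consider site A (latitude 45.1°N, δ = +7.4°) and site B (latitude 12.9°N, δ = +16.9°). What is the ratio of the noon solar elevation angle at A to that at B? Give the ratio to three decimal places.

A: 90° − |45.1 − (7.4)| = 52.30°.
B: 90° − |12.9 − (16.9)| = 86.00°.
Ratio A/B = 52.3000 / 86.0000 = 0.6081.

0.608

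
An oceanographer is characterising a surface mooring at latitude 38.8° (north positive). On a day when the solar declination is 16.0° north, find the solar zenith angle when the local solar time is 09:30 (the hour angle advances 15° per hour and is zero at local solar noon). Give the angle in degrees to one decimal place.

Hour angle H = 15° × (9.5 − 12) = -37.50°.
cos θ_z = sin(38.8°) sin(16.0°) + cos(38.8°) cos(16.0°) cos(-37.50°) = 0.1727 + 0.5943 = 0.7670.
θ_z = arccos(0.7670) = 39.91°.

39.9°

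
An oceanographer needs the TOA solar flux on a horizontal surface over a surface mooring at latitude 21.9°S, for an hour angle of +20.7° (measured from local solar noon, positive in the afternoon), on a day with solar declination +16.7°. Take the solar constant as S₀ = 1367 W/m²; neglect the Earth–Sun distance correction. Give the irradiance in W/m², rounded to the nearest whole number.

cos θ_z = sin φ sin δ + cos φ cos δ cos H = (-0.3730)(0.2874) + (0.9278)(0.9578)(0.9354) = 0.7240.
Top-of-atmosphere irradiance = S₀ cos θ_z = 1367 × 0.7240 = 989.71 W/m².

990 W/m²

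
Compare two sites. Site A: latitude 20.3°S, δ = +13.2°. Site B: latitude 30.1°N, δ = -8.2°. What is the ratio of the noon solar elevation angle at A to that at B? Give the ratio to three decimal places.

A: 90° − |-20.3 − (13.2)| = 56.50°.
B: 90° − |30.1 − (-8.2)| = 51.70°.
Ratio A/B = 56.5000 / 51.7000 = 1.0928.

1.093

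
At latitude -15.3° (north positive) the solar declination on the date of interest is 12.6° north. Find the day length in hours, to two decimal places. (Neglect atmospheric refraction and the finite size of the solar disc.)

11.53 hours

−tan φ tan δ = −(-0.2736)(0.2235) = 0.0611; H_s = arccos(0.0611) = 86.50°.
Day length = 2 H_s / 15° h⁻¹ = 173.00° / 15 = 11.533 h.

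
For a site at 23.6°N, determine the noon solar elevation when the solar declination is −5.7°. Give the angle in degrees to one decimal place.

At local solar noon the hour angle is zero, so the elevation is 90° − |φ − δ| = 90° − |23.6° − (-5.7°)| = 90° − 29.3° = 60.7°.

60.7°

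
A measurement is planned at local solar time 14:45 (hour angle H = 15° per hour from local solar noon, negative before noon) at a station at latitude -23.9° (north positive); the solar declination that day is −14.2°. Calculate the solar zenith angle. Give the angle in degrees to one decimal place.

Hour angle H = 15° × (14.75 − 12) = 41.25°.
cos θ_z = sin(-23.9°) sin(-14.2°) + cos(-23.9°) cos(-14.2°) cos(41.25°) = 0.0994 + 0.6664 = 0.7658.
θ_z = arccos(0.7658) = 40.02°.

40.0°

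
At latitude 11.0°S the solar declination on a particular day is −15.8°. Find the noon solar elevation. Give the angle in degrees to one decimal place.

At local solar noon the hour angle is zero, so the elevation is 90° − |φ − δ| = 90° − |-11.0° − (-15.8°)| = 90° − 4.8° = 85.2°.

85.2°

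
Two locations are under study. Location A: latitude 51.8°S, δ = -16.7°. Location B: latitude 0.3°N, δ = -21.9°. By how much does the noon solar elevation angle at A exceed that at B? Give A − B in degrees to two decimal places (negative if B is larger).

-12.90°

A: 90° − |-51.8 − (-16.7)| = 54.90°.
B: 90° − |0.3 − (-21.9)| = 67.80°.
A − B = 54.90 − 67.80 = -12.90°.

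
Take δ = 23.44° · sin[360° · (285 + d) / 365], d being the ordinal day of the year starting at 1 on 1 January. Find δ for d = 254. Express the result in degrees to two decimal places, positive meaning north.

360 × (285 + 254) / 365 = 531.616°; sin(531.616°) = 0.1458.
δ = 23.44 × 0.1458 = 3.418° ≈ +3.42°.

+3.42°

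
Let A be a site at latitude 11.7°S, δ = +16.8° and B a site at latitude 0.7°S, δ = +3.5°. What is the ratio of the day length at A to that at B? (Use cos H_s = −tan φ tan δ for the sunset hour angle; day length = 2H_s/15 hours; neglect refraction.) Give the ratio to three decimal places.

A: H_s = arccos(−tan -11.7° · tan 16.8°) = 86.42°, so 2H_s/15 = 11.5227 h.
B: H_s = arccos(−tan -0.7° · tan 3.5°) = 89.96°, so 2H_s/15 = 11.9947 h.
Ratio A/B = 11.5227 / 11.9947 = 0.9606.

0.961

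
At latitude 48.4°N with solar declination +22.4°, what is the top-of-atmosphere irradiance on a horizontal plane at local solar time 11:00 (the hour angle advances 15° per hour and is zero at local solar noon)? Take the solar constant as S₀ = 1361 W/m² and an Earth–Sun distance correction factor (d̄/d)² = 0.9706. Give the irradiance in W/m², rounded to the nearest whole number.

Hour angle H = 15° × (11 − 12) = -15.00°.
With φ = 48.4°, δ = 22.4°, H = -15.00°: sin φ sin δ = 0.2850, cos φ cos δ cos H = 0.5929, so cos θ_z = 0.8779.
Top-of-atmosphere irradiance = S₀ (d̄/d)² cos θ_z = 1361 × 0.9706 × 0.8779 = 1159.69 W/m².

1160 W/m²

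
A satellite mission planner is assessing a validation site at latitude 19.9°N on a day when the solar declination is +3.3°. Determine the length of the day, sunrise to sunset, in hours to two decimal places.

The sunset hour angle satisfies cos H_s = −tan φ tan δ = -0.0209, giving H_s = 91.20°.
Day length = 2 H_s / 15° h⁻¹ = 182.40° / 15 = 12.160 h.

12.16 hours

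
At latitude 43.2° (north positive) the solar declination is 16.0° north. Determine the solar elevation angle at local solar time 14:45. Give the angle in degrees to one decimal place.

45.7°

Hour angle H = 15° × (14.75 − 12) = 41.25°.
With φ = 43.2°, δ = 16.0°, H = 41.25°: sin φ sin δ = 0.1887, cos φ cos δ cos H = 0.5268, so cos θ_z = 0.7155.
θ_z = arccos(0.7155) = 44.32°, so the elevation is 90° − 44.32° = 45.68°.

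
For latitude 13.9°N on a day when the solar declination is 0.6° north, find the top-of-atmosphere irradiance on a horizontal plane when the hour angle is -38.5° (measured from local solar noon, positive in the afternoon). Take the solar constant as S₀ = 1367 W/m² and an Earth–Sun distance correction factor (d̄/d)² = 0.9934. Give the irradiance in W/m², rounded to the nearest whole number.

cos θ_z = sin φ sin δ + cos φ cos δ cos H = (0.2402)(0.0105) + (0.9707)(0.9999)(0.7826) = 0.7621.
Top-of-atmosphere irradiance = S₀ (d̄/d)² cos θ_z = 1367 × 0.9934 × 0.7621 = 1034.91 W/m².

1035 W/m²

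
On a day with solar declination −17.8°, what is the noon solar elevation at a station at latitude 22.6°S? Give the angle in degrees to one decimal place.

At local solar noon the hour angle is zero, so the elevation is 90° − |φ − δ| = 90° − |-22.6° − (-17.8°)| = 90° − 4.8° = 85.2°.

85.2°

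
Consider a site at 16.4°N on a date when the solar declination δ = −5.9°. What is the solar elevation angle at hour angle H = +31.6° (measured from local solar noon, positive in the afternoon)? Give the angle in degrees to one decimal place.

51.6°

cos θ_z = sin φ sin δ + cos φ cos δ cos H = (0.2823)(-0.1028) + (0.9593)(0.9947)(0.8517) = 0.7837.
θ_z = arccos(0.7837) = 38.40°, so the elevation is 90° − 38.40° = 51.60°.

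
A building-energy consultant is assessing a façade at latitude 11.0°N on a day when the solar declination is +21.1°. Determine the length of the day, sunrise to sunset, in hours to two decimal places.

12.57 hours

The sunset hour angle satisfies cos H_s = −tan φ tan δ = -0.0750, giving H_s = 94.30°.
Day length = 2 H_s / 15° h⁻¹ = 188.60° / 15 = 12.573 h.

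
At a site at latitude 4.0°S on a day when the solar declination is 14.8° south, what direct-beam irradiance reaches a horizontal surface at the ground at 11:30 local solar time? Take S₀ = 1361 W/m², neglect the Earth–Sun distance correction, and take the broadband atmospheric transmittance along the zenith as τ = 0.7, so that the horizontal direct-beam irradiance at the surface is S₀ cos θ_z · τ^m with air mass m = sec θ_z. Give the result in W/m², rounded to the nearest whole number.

919 W/m²

Hour angle H = 15° × (11.5 − 12) = -7.50°.
cos θ_z = sin φ sin δ + cos φ cos δ cos H = (-0.0698)(-0.2554) + (0.9976)(0.9668)(0.9914) = 0.9740.
Air mass m = 1/cos θ_z = 1/0.9740 = 1.027; τ^m = 0.7^1.027 = 0.6933.
Surface direct beam = 1361 × 0.9740 × 0.6933 = 919.05 W/m².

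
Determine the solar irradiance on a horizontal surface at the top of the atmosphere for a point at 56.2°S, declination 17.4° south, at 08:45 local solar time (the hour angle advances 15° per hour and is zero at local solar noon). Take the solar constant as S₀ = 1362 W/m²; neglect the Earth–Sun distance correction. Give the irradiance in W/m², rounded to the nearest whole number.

Hour angle H = 15° × (8.75 − 12) = -48.75°.
cos θ_z = sin(-56.2°) sin(-17.4°) + cos(-56.2°) cos(-17.4°) cos(-48.75°) = 0.2485 + 0.3500 = 0.5985.
Top-of-atmosphere irradiance = S₀ cos θ_z = 1362 × 0.5985 = 815.16 W/m².

815 W/m²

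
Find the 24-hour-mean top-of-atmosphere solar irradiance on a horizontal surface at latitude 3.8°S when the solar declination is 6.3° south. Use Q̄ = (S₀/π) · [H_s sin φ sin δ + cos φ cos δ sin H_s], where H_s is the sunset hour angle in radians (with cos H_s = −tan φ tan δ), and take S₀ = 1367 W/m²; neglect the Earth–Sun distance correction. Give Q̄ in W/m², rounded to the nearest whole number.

−tan φ tan δ = −(-0.0664)(-0.1104) = -0.0073; H_s = arccos(-0.0073) = 90.42°. In radians, H_s = 1.5781.
H_s sin φ sin δ = 1.5781 × -0.0663 × -0.1097 = 0.0115.
cos φ cos δ sin H_s = 0.9978 × 0.9940 × 1.0000 = 0.9918.
Q̄ = (1367/π) × (0.0115 + 0.9918) = 435.13 × 1.0033 = 436.57 W/m².

437 W/m²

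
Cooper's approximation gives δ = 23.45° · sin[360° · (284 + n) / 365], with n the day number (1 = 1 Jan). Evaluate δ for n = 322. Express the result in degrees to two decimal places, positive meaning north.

360 × (284 + 322) / 365 = 597.699°; sin(597.699°) = -0.8453.
δ = 23.45 × -0.8453 = -19.822° ≈ -19.82°.

-19.82°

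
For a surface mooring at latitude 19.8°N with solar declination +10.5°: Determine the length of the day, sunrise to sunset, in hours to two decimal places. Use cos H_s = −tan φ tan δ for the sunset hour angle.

12.51 hours

−tan φ tan δ = −(0.3600)(0.1853) = -0.0667; H_s = arccos(-0.0667) = 93.82°.
Day length = 2 H_s / 15° h⁻¹ = 187.64° / 15 = 12.509 h.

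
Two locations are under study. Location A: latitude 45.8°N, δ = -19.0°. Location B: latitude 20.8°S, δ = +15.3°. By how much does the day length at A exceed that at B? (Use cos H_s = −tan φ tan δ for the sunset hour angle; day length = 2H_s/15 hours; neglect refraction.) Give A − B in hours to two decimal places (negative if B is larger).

-1.97 h

A: H_s = arccos(−tan 45.8° · tan -19.0°) = 69.26°, so 2H_s/15 = 9.2347 h.
B: H_s = arccos(−tan -20.8° · tan 15.3°) = 84.04°, so 2H_s/15 = 11.2053 h.
A − B = 9.2347 − 11.2053 = -1.9706 h.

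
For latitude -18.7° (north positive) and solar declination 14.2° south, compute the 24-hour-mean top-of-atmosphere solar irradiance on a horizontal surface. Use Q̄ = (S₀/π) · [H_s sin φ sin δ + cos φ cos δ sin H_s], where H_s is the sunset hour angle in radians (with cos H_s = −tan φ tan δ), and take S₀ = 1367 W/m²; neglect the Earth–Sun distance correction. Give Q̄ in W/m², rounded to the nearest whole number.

The sunset hour angle satisfies cos H_s = −tan φ tan δ = -0.0856, giving H_s = 94.91°. In radians, H_s = 1.6565.
H_s sin φ sin δ = 1.6565 × -0.3206 × -0.2453 = 0.1303.
cos φ cos δ sin H_s = 0.9472 × 0.9694 × 0.9963 = 0.9148.
Q̄ = (1367/π) × (0.1303 + 0.9148) = 435.13 × 1.0451 = 454.75 W/m².

455 W/m²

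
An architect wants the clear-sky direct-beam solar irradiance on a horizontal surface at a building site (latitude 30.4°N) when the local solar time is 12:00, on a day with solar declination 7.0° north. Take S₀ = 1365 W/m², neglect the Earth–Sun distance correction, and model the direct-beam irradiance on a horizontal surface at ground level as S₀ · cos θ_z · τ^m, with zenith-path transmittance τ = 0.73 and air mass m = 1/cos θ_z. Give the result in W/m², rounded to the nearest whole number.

889 W/m²

Hour angle H = 15° × (12 − 12) = 0.00°.
cos θ_z = sin(30.4°) sin(7.0°) + cos(30.4°) cos(7.0°) cos(0.00°) = 0.0617 + 0.8561 = 0.9178.
Air mass m = 1/cos θ_z = 1/0.9178 = 1.090; τ^m = 0.73^1.090 = 0.7096.
Surface direct beam = 1365 × 0.9178 × 0.7096 = 888.98 W/m².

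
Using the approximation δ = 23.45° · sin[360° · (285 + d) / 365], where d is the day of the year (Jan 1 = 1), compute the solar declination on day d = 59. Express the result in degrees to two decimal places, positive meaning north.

-8.29°

360 × (285 + 59) / 365 = 339.288°; sin(339.288°) = -0.3537.
δ = 23.45 × -0.3537 = -8.294° ≈ -8.29°.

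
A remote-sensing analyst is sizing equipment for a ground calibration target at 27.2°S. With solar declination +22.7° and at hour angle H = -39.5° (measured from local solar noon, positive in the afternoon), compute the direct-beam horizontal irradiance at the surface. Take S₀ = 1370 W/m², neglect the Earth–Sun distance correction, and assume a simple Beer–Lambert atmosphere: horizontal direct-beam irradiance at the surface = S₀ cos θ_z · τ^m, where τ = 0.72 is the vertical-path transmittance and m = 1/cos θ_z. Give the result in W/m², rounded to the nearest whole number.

With φ = -27.2°, δ = 22.7°, H = -39.50°: sin φ sin δ = -0.1764, cos φ cos δ cos H = 0.6331, so cos θ_z = 0.4567.
Air mass m = 1/cos θ_z = 1/0.4567 = 2.190; τ^m = 0.72^2.190 = 0.4870.
Surface direct beam = 1370 × 0.4567 × 0.4870 = 304.71 W/m².

305 W/m²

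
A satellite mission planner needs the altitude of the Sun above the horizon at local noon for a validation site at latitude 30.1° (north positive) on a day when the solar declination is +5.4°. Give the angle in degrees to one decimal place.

65.3°

At local solar noon the hour angle is zero, so the elevation is 90° − |φ − δ| = 90° − |30.1° − (5.4°)| = 90° − 24.7° = 65.3°.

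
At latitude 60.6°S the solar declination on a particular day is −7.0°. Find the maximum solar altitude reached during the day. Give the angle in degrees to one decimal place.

36.4°

At local solar noon the hour angle is zero, so the elevation is 90° − |φ − δ| = 90° − |-60.6° − (-7.0°)| = 90° − 53.6° = 36.4°.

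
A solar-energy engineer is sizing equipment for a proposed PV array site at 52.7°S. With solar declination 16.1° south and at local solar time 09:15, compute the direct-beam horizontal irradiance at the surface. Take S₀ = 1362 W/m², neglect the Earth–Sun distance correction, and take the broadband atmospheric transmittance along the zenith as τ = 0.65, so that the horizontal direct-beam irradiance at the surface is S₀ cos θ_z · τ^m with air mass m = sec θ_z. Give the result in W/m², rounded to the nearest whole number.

466 W/m²

Hour angle H = 15° × (9.25 − 12) = -41.25°.
cos θ_z = sin φ sin δ + cos φ cos δ cos H = (-0.7955)(-0.2773) + (0.6060)(0.9608)(0.7518) = 0.6583.
Air mass m = 1/cos θ_z = 1/0.6583 = 1.519; τ^m = 0.65^1.519 = 0.5198.
Surface direct beam = 1362 × 0.6583 × 0.5198 = 466.06 W/m².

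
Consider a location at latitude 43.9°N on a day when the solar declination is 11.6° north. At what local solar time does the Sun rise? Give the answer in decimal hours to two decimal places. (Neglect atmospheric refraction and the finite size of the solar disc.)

5.24 h

−tan φ tan δ = −(0.9623)(0.2053) = -0.1976; H_s = arccos(-0.1976) = 101.40°.
Sunrise is at 12 − H_s/15 = 12 − 6.760 = 5.240 h local solar time.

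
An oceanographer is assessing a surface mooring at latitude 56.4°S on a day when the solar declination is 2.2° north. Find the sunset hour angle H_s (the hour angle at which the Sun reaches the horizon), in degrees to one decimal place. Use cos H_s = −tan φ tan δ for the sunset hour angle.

−tan φ tan δ = −(-1.5051)(0.0384) = 0.0578; H_s = arccos(0.0578) = 86.69°.

86.7°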